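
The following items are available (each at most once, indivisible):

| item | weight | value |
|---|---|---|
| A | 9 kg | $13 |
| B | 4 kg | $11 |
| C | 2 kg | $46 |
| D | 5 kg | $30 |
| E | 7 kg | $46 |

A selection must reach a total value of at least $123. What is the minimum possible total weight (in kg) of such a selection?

18

Subsets with value ≥ 123, sorted by total weight:
- B+C+D+E: weight 18, value 133
- A+C+D+E: weight 23, value 135
- A+B+C+D+E: weight 27, value 146
Minimum weight: 18 kg.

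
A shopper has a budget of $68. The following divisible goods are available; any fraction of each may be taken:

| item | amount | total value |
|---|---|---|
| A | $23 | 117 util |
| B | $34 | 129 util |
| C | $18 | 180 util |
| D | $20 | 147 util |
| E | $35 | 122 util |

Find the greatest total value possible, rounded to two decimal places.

470.56

Take in order of value per unit:
- C (180/18 per unit): all 18 → value 180, running total 180.00
- D (147/20 per unit): all 20 → value 147, running total 327.00
- A (117/23 per unit): all 23 → value 117, running total 444.00
- B (129/34 per unit): 7 of 34 → value 7×129/34 = 26.5588, running total 470.56
Total 470.56.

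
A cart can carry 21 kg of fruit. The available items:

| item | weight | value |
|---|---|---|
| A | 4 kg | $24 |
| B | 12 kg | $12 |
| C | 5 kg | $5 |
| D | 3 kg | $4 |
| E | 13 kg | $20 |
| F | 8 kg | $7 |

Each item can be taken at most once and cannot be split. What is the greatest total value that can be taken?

$48

Check high-value combinations within 21 kg:
- A+D+E: weight 4+3+13=20, value 24+4+20=48
- A+E: weight 4+13=17, value 24+20=44
- A+B+C: weight 4+12+5=21, value 24+12+5=41
- A+B+D: weight 4+12+3=19, value 24+12+4=40
Best: $48.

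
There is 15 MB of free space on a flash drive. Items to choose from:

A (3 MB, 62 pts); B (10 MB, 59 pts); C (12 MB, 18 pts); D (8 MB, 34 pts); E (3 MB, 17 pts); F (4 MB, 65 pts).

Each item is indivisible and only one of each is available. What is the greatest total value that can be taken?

This is a 0/1 knapsack; check combinations near the capacity.
- A+D+F: size 3+8+4=15, value 62+34+65=161
- A+E+F: size 3+3+4=10, value 62+17+65=144
- A+F: size 3+4=7, value 62+65=127
- B+F: size 10+4=14, value 59+65=124
Best: 161 pts.

161 pts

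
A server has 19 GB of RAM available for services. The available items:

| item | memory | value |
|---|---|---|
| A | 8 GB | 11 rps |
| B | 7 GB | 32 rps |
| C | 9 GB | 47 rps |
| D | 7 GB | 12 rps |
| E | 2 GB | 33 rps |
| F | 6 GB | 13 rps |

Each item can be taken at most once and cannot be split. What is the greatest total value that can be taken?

112 rps

Check high-value combinations within 19 GB:
- B+C+E: memory 7+9+2=18, value 32+47+33=112
- C+E+F: memory 9+2+6=17, value 47+33+13=93
- C+D+E: memory 9+7+2=18, value 47+12+33=92
Best: 112 rps.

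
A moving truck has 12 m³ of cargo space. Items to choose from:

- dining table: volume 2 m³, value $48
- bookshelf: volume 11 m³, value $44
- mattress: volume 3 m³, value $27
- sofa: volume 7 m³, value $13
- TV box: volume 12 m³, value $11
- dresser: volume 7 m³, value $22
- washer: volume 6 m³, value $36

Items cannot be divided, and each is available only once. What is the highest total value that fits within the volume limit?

Check high-value combinations within 12 m³:
- dining table+mattress+washer: volume 2+3+6=11, value 48+27+36=111
- dining table+mattress+dresser: volume 2+3+7=12, value 48+27+22=97
- dining table+mattress+sofa: volume 2+3+7=12, value 48+27+13=88
Best: $111.

$111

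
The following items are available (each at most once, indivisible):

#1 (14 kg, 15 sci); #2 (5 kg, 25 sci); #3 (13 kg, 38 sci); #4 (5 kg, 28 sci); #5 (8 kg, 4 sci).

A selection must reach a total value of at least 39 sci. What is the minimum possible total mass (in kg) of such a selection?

10

Subsets with value ≥ 39, sorted by total mass:
- #2+#4: mass 10, value 53
- #3+#4: mass 18, value 66
- #2+#3: mass 18, value 63
Minimum mass: 10 kg.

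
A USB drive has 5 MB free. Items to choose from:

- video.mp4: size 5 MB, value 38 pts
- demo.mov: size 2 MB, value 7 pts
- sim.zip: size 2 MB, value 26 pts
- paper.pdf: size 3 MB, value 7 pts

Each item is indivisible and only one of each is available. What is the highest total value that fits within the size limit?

Check high-value combinations within 5 MB:
- video.mp4: size 5, value 38
- demo.mov+sim.zip: size 2+2=4, value 7+26=33
- sim.zip+paper.pdf: size 2+3=5, value 26+7=33
- sim.zip: size 2, value 26
Best: 38 pts.

38 pts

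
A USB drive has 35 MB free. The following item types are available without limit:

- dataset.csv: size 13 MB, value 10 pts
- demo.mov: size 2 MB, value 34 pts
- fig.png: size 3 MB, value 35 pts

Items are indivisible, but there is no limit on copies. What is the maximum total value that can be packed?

579 pts

Best value-per-unit is demo.mov at 34/2; filling with it alone gives 17×34 = 578.
Optimal mix: 16×demo.mov + 1×fig.png → size 35, value 579.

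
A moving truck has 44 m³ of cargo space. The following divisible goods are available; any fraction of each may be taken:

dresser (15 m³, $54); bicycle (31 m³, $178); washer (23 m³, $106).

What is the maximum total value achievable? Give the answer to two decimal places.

237.91

Take in order of value per unit:
- bicycle (178/31 per unit): all 31 → value 178, running total 178.00
- washer (106/23 per unit): 13 of 23 → value 13×106/23 = 59.9130, running total 237.91
Total 237.91.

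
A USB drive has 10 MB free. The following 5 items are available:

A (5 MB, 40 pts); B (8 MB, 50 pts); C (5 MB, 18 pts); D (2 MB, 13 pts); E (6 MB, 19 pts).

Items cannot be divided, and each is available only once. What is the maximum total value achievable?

63 pts

Check high-value combinations within 10 MB:
- B+D: size 8+2=10, value 50+13=63
- A+C: size 5+5=10, value 40+18=58
- A+D: size 5+2=7, value 40+13=53
- B: size 8, value 50
Best: 63 pts.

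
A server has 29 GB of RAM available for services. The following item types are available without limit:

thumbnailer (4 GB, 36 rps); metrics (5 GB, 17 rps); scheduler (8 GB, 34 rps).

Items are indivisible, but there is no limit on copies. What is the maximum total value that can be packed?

Best value-per-unit is thumbnailer at 36/4, and filling with it alone uses memory 7×4=28. No mix of the others beats 7×36 = 252.

252 rps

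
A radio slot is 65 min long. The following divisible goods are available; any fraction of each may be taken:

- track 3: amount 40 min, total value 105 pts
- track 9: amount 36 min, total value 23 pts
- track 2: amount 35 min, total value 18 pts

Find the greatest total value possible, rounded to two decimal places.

Take in order of value per unit:
- track 3 (105/40 per unit): all 40 → value 105, running total 105.00
- track 9 (23/36 per unit): 25 of 36 → value 25×23/36 = 15.9722, running total 120.97
Total 120.97.

120.97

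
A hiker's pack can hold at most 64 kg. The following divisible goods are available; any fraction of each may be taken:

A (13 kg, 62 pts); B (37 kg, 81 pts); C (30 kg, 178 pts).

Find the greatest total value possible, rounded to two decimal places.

Take in order of value per unit:
- C (178/30 per unit): all 30 → value 178, running total 178.00
- A (62/13 per unit): all 13 → value 62, running total 240.00
- B (81/37 per unit): 21 of 37 → value 21×81/37 = 45.9730, running total 285.97
Total 285.97.

285.97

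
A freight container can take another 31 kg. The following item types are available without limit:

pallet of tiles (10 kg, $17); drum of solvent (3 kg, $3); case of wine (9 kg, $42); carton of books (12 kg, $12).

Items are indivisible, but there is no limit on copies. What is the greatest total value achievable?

Best value-per-unit is case of wine at 42/9; filling with it alone gives 3×42 = 126.
Optimal mix: 1×drum of solvent + 3×case of wine → weight 30, value 129.

$129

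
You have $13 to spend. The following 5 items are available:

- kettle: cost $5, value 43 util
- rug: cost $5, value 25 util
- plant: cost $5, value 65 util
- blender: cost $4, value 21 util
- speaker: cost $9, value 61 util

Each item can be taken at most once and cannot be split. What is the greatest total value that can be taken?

108 util

This is a 0/1 knapsack; check combinations near the capacity.
- kettle+plant: cost 5+5=10, value 43+65=108
- rug+plant: cost 5+5=10, value 25+65=90
- plant+blender: cost 5+4=9, value 65+21=86
- blender+speaker: cost 4+9=13, value 21+61=82
Best: 108 util.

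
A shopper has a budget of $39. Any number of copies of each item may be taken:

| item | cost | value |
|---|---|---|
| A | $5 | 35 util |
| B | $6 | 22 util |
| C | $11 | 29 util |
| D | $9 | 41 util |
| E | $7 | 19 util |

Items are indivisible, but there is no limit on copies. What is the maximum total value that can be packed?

251 util

Best value-per-unit is A at 35/5; filling with it alone gives 7×35 = 245.
Optimal mix: 6×A + 1×D → cost 39, value 251.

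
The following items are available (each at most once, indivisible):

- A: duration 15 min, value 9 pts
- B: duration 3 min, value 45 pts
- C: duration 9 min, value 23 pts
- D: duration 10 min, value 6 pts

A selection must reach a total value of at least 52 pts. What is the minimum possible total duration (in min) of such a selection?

Subsets with value ≥ 52, sorted by total duration:
- B+C: duration 12, value 68
- A+B: duration 18, value 54
- B+C+D: duration 22, value 74
- A+B+C: duration 27, value 77
Minimum duration: 12 min.

12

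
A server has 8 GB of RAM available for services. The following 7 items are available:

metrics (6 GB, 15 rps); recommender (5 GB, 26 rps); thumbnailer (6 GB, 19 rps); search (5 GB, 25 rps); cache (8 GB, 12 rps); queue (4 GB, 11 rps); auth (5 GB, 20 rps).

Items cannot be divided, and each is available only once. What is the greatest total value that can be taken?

26 rps

Check high-value combinations within 8 GB:
- recommender: memory 5, value 26
- search: memory 5, value 25
- auth: memory 5, value 20
- thumbnailer: memory 6, value 19
- metrics: memory 6, value 15
Best: 26 rps.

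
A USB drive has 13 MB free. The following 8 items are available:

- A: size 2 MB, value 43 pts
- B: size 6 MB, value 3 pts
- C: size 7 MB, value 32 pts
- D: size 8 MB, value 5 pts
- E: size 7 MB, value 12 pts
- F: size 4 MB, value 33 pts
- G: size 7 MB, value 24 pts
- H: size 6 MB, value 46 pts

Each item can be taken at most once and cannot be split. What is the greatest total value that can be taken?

Check high-value combinations within 13 MB:
- A+F+H: size 2+4+6=12, value 43+33+46=122
- A+C+F: size 2+7+4=13, value 43+32+33=108
- A+F+G: size 2+4+7=13, value 43+33+24=100
- A+H: size 2+6=8, value 43+46=89
Best: 122 pts.

122 pts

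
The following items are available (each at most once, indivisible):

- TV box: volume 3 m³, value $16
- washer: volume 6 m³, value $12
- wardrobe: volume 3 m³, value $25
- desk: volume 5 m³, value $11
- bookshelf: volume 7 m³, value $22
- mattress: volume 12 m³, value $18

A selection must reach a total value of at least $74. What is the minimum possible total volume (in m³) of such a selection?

Subsets with value ≥ 74, sorted by total volume:
- TV box+wardrobe+desk+bookshelf: volume 18, value 74
- TV box+washer+wardrobe+bookshelf: volume 19, value 75
- TV box+washer+wardrobe+desk+bookshelf: volume 24, value 86
- TV box+wardrobe+bookshelf+mattress: volume 25, value 81
Minimum volume: 18 m³.

18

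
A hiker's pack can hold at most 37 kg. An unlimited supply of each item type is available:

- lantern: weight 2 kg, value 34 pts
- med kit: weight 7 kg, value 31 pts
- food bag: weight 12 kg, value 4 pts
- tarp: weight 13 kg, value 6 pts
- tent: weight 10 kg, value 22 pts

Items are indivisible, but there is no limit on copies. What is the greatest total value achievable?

Best value-per-unit is lantern at 34/2, and filling with it alone uses weight 18×2=36. No mix of the others beats 18×34 = 612.

612 pts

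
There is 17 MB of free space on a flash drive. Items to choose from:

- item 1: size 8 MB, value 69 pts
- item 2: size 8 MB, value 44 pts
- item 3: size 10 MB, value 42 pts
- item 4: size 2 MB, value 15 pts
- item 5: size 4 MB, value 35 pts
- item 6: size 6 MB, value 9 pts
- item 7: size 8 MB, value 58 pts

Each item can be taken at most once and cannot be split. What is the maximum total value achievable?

Check high-value combinations within 17 MB:
- item 1+item 7: size 8+8=16, value 69+58=127
- item 1+item 4+item 5: size 8+2+4=14, value 69+15+35=119
- item 1+item 2: size 8+8=16, value 69+44=113
Best: 127 pts.

127 pts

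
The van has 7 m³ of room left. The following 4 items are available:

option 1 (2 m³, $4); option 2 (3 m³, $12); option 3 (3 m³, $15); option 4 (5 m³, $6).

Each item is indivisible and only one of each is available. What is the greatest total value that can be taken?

Check high-value combinations within 7 m³:
- option 2+option 3: volume 3+3=6, value 12+15=27
- option 1+option 3: volume 2+3=5, value 4+15=19
- option 1+option 2: volume 2+3=5, value 4+12=16
Best: $27.

$27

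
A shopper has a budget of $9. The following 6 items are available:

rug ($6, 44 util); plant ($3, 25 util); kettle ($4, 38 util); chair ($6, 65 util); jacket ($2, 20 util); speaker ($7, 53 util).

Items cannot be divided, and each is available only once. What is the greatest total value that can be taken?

90 util

Check high-value combinations within $9:
- plant+chair: cost 3+6=9, value 25+65=90
- chair+jacket: cost 6+2=8, value 65+20=85
- plant+kettle+jacket: cost 3+4+2=9, value 25+38+20=83
- jacket+speaker: cost 2+7=9, value 20+53=73
Best: 90 util.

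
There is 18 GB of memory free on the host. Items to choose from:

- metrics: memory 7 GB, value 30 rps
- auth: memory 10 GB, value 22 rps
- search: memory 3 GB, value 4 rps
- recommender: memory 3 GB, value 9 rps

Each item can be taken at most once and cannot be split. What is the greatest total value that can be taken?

52 rps

This is a 0/1 knapsack; check combinations near the capacity.
- metrics+auth: memory 7+10=17, value 30+22=52
- metrics+search+recommender: memory 7+3+3=13, value 30+4+9=43
- metrics+recommender: memory 7+3=10, value 30+9=39
- auth+search+recommender: memory 10+3+3=16, value 22+4+9=35
Best: 52 rps.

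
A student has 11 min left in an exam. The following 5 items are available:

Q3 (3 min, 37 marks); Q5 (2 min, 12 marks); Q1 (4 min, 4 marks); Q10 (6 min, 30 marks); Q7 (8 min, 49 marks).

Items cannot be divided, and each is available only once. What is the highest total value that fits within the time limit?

86 marks

Check high-value combinations within 11 min:
- Q3+Q7: time 3+8=11, value 37+49=86
- Q3+Q5+Q10: time 3+2+6=11, value 37+12+30=79
- Q3+Q10: time 3+6=9, value 37+30=67
Best: 86 marks.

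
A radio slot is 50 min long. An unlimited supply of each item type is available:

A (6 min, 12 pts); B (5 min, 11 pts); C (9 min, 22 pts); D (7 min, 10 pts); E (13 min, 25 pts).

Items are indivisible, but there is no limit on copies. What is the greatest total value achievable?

121 pts

Best value-per-unit is C at 22/9; filling with it alone gives 5×22 = 110.
Optimal mix: 1×B + 5×C → duration 50, value 121.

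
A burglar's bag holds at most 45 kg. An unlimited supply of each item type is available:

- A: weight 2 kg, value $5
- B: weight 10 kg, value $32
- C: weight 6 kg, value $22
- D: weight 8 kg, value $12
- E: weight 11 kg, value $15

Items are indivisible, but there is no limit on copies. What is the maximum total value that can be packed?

Best value-per-unit is C at 22/6; filling with it alone gives 7×22 = 154.
Optimal mix: 1×A + 7×C → weight 44, value 159.

$159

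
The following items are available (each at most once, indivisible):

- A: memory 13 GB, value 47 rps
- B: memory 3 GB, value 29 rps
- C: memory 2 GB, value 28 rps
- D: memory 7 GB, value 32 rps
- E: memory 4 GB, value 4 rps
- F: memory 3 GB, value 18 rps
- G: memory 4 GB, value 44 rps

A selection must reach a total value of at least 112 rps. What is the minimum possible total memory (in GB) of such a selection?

Subsets with value ≥ 112, sorted by total memory:
- B+C+F+G: memory 12, value 119
- B+C+D+G: memory 16, value 133
- B+C+E+F+G: memory 16, value 123
- C+D+F+G: memory 16, value 122
Minimum memory: 12 GB.

12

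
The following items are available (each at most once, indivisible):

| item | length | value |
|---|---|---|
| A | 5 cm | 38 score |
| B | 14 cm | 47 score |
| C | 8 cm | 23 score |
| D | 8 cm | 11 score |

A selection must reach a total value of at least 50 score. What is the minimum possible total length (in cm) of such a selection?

Subsets with value ≥ 50, sorted by total length:
- A+C: length 13, value 61
- A+B: length 19, value 85
Minimum length: 13 cm.

13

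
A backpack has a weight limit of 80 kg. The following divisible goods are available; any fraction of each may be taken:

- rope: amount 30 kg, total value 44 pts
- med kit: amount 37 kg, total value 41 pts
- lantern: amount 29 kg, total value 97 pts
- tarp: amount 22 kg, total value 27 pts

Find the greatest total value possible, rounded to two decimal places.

166.77

Take in order of value per unit:
- lantern (97/29 per unit): all 29 → value 97, running total 97.00
- rope (44/30 per unit): all 30 → value 44, running total 141.00
- tarp (27/22 per unit): 21 of 22 → value 21×27/22 = 25.7727, running total 166.77
Total 166.77.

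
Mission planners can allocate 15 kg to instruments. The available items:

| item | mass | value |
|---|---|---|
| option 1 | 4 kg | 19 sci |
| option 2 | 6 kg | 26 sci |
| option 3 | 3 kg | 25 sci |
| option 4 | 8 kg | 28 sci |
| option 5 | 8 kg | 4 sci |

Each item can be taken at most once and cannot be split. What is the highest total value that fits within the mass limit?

Check high-value combinations within 15 kg:
- option 1+option 3+option 4: mass 4+3+8=15, value 19+25+28=72
- option 1+option 2+option 3: mass 4+6+3=13, value 19+26+25=70
- option 2+option 4: mass 6+8=14, value 26+28=54
- option 3+option 4: mass 3+8=11, value 25+28=53
- option 2+option 3: mass 6+3=9, value 26+25=51
Best: 72 sci.

72 sci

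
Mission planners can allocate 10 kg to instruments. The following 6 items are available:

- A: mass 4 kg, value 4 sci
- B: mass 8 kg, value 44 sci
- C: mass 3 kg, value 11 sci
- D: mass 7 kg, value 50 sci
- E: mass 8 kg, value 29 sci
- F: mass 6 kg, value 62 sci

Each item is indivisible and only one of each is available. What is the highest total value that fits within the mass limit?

73 sci

Check high-value combinations within 10 kg:
- C+F: mass 3+6=9, value 11+62=73
- A+F: mass 4+6=10, value 4+62=66
- F: mass 6, value 62
- C+D: mass 3+7=10, value 11+50=61
Best: 73 sci.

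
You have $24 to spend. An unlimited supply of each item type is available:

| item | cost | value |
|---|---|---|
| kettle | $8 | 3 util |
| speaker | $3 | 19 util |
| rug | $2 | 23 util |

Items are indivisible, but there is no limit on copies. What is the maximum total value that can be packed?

Best value-per-unit is rug at 23/2, and filling with it alone uses cost 12×2=24. No mix of the others beats 12×23 = 276.

276 util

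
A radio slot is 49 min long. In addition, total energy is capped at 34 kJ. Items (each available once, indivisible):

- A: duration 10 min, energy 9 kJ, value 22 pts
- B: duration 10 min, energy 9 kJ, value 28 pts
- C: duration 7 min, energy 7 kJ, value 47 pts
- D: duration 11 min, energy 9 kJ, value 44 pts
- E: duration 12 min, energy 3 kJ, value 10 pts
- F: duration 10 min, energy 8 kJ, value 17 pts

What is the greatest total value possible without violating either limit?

Feasible sets respecting both limits:
- A+B+C+D: duration 38, energy 34, value 141
- B+C+D+F: duration 38, energy 33, value 136
- A+C+D+F: duration 38, energy 33, value 130
- B+C+D+E: duration 40, energy 28, value 129
Best: 141 pts.

141 pts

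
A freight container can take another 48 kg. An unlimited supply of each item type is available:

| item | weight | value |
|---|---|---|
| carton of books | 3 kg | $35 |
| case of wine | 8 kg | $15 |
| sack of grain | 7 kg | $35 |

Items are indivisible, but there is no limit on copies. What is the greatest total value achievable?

Best value-per-unit is carton of books at 35/3, and filling with it alone uses weight 16×3=48. No mix of the others beats 16×35 = 560.

$560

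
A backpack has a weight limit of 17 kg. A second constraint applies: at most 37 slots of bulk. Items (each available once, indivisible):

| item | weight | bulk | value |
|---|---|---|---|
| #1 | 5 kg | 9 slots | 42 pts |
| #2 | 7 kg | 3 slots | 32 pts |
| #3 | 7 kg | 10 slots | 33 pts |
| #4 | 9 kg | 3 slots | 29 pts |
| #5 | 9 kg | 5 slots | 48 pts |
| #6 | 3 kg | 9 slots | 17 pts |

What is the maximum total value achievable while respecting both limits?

Feasible sets respecting both limits:
- #1+#5+#6: weight 17, bulk 23, value 107
- #1+#3+#6: weight 15, bulk 28, value 92
- #1+#2+#6: weight 15, bulk 21, value 91
Best: 107 pts.

107 pts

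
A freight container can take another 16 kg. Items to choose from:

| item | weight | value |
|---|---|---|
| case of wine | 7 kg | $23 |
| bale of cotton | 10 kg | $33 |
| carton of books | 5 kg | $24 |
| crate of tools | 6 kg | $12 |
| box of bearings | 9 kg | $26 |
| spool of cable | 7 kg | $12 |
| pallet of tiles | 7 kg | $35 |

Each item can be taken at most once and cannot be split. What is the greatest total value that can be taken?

$61

Check high-value combinations within 16 kg:
- box of bearings+pallet of tiles: weight 9+7=16, value 26+35=61
- carton of books+pallet of tiles: weight 5+7=12, value 24+35=59
- case of wine+pallet of tiles: weight 7+7=14, value 23+35=58
- bale of cotton+carton of books: weight 10+5=15, value 33+24=57
Best: $61.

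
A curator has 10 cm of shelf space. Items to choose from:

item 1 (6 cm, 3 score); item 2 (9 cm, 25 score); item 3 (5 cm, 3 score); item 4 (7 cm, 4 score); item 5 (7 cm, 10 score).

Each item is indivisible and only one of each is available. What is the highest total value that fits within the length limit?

This is a 0/1 knapsack; check combinations near the capacity.
- item 2: length 9, value 25
- item 5: length 7, value 10
- item 4: length 7, value 4
- item 3: length 5, value 3
- item 1: length 6, value 3
Best: 25 score.

25 score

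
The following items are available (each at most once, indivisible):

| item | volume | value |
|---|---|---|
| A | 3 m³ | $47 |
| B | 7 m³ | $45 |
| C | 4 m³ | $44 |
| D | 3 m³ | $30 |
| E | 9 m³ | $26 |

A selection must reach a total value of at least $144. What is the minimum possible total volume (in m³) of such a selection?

Subsets with value ≥ 144, sorted by total volume:
- A+B+C+D: volume 17, value 166
- A+C+D+E: volume 19, value 147
- A+B+D+E: volume 22, value 148
- A+B+C+E: volume 23, value 162
Minimum volume: 17 m³.

17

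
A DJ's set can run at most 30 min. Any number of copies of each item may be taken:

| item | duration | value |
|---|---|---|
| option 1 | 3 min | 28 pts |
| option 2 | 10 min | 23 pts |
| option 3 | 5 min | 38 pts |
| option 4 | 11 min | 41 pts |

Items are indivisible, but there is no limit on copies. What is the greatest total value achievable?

280 pts

Best value-per-unit is option 1 at 28/3, and filling with it alone uses duration 10×3=30. No mix of the others beats 10×28 = 280.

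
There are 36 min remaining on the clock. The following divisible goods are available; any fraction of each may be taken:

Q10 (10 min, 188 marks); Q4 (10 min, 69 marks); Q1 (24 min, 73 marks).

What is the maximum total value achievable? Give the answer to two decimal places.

305.67

Take in order of value per unit:
- Q10 (188/10 per unit): all 10 → value 188, running total 188.00
- Q4 (69/10 per unit): all 10 → value 69, running total 257.00
- Q1 (73/24 per unit): 16 of 24 → value 16×73/24 = 48.6667, running total 305.67
Total 305.67.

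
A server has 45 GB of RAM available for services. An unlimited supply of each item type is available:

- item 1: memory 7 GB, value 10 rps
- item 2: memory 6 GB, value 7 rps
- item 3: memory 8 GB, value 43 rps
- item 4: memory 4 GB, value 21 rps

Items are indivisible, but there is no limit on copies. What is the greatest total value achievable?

236 rps

Best value-per-unit is item 3 at 43/8; filling with it alone gives 5×43 = 215.
Optimal mix: 5×item 3 + 1×item 4 → memory 44, value 236.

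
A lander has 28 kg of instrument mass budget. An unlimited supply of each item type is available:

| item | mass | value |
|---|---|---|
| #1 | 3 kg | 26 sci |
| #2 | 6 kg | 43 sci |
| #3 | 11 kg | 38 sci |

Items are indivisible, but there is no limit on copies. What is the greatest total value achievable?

234 sci

Best value-per-unit is #1 at 26/3, and filling with it alone uses mass 9×3=27. No mix of the others beats 9×26 = 234.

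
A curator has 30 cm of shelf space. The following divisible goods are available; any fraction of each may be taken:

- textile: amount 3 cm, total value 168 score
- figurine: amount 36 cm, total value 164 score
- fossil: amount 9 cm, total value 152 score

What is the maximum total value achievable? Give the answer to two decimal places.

Take in order of value per unit:
- textile (168/3 per unit): all 3 → value 168, running total 168.00
- fossil (152/9 per unit): all 9 → value 152, running total 320.00
- figurine (164/36 per unit): 18 of 36 → value 18×164/36 = 82.0000, running total 402.00
Total 402.00.

402.00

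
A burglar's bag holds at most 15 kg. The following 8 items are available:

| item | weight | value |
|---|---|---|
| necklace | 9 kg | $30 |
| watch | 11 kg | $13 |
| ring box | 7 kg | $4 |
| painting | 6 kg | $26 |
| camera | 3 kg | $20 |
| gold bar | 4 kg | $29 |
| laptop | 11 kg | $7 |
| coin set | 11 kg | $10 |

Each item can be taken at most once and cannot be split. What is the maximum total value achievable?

Check high-value combinations within 15 kg:
- painting+camera+gold bar: weight 6+3+4=13, value 26+20+29=75
- necklace+gold bar: weight 9+4=13, value 30+29=59
- necklace+painting: weight 9+6=15, value 30+26=56
- painting+gold bar: weight 6+4=10, value 26+29=55
- ring box+camera+gold bar: weight 7+3+4=14, value 4+20+29=53
Best: $75.

$75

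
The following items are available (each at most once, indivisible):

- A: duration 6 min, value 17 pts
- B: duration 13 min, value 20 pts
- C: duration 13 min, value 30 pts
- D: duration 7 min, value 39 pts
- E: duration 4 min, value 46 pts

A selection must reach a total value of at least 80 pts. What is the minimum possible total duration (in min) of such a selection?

11

Subsets with value ≥ 80, sorted by total duration:
- D+E: duration 11, value 85
- A+D+E: duration 17, value 102
Minimum duration: 11 min.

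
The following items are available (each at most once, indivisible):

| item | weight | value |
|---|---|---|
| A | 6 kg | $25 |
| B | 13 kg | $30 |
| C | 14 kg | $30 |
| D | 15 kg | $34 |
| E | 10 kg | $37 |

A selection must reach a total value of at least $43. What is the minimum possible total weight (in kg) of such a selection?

Subsets with value ≥ 43, sorted by total weight:
- A+E: weight 16, value 62
- A+B: weight 19, value 55
- A+C: weight 20, value 55
Minimum weight: 16 kg.

16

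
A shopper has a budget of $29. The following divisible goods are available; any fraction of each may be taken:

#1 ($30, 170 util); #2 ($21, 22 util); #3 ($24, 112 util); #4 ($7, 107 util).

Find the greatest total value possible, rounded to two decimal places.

Take in order of value per unit:
- #4 (107/7 per unit): all 7 → value 107, running total 107.00
- #1 (170/30 per unit): 22 of 30 → value 22×170/30 = 124.6667, running total 231.67
Total 231.67.

231.67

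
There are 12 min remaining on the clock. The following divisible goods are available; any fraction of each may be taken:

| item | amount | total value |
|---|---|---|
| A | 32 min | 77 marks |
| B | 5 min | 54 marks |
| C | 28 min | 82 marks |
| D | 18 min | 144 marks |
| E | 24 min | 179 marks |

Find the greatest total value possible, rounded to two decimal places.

Take in order of value per unit:
- B (54/5 per unit): all 5 → value 54, running total 54.00
- D (144/18 per unit): 7 of 18 → value 7×144/18 = 56.0000, running total 110.00
Total 110.00.

110.00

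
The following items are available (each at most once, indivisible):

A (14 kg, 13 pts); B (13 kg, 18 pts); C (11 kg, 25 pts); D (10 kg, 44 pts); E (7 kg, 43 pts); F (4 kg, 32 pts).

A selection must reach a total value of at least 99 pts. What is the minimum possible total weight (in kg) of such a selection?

21

Subsets with value ≥ 99, sorted by total weight:
- D+E+F: weight 21, value 119
- C+E+F: weight 22, value 100
- C+D+F: weight 25, value 101
Minimum weight: 21 kg.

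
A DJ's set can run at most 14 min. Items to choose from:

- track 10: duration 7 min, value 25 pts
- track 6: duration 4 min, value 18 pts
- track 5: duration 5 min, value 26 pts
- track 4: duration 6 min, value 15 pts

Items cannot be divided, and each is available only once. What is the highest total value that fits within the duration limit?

This is a 0/1 knapsack; check combinations near the capacity.
- track 10+track 5: duration 7+5=12, value 25+26=51
- track 6+track 5: duration 4+5=9, value 18+26=44
- track 10+track 6: duration 7+4=11, value 25+18=43
- track 5+track 4: duration 5+6=11, value 26+15=41
- track 10+track 4: duration 7+6=13, value 25+15=40
Best: 51 pts.

51 pts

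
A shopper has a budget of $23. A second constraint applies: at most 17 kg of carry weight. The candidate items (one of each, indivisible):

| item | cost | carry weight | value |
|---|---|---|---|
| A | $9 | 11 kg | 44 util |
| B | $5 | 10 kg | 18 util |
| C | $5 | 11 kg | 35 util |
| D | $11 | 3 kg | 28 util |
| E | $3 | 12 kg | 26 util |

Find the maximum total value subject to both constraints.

Feasible sets respecting both limits:
- A+D: cost 20, carry weight 14, value 72
- C+D: cost 16, carry weight 14, value 63
- D+E: cost 14, carry weight 15, value 54
Best: 72 util.

72 util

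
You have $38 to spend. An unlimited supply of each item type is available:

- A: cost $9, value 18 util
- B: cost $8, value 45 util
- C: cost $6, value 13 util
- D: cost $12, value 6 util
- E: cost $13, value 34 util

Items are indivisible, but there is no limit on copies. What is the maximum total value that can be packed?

193 util

Best value-per-unit is B at 45/8; filling with it alone gives 4×45 = 180.
Optimal mix: 4×B + 1×C → cost 38, value 193.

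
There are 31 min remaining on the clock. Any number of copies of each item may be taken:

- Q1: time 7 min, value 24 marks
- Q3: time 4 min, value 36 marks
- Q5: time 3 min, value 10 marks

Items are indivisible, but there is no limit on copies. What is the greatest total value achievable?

262 marks

Best value-per-unit is Q3 at 36/4; filling with it alone gives 7×36 = 252.
Optimal mix: 7×Q3 + 1×Q5 → time 31, value 262.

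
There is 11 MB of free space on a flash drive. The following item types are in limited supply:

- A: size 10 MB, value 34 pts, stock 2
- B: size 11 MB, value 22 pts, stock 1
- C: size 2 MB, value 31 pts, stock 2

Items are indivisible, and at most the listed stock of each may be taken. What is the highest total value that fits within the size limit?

Top feasible selections:
- 2×C: size 4, value 62
- 1×A: size 10, value 34
- 1×C: size 2, value 31
Best: 62 pts.

62 pts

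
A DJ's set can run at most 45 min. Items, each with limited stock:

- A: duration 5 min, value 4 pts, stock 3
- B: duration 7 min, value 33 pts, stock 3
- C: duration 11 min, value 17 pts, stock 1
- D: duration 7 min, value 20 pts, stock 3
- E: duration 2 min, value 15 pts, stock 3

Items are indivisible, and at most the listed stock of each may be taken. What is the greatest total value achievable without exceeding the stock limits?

184 pts

Best selections within duration 45 and stock limits:
- 3×B + 2×D + 3×E: duration 41, value 184
- 3×B + 1×C + 1×D + 3×E: duration 45, value 181
- 3×B + 3×D + 1×E: duration 44, value 174
Best: 184 pts.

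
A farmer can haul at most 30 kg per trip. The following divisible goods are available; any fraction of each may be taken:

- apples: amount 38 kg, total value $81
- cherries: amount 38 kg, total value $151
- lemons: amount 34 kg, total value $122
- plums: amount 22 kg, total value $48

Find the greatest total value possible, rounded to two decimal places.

Take in order of value per unit:
- cherries (151/38 per unit): 30 of 38 → value 30×151/38 = 119.2105, running total 119.21
Total 119.21.

119.21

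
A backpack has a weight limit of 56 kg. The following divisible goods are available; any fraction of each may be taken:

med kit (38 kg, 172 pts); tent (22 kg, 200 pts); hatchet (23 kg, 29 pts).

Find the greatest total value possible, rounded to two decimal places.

353.89

Take in order of value per unit:
- tent (200/22 per unit): all 22 → value 200, running total 200.00
- med kit (172/38 per unit): 34 of 38 → value 34×172/38 = 153.8947, running total 353.89
Total 353.89.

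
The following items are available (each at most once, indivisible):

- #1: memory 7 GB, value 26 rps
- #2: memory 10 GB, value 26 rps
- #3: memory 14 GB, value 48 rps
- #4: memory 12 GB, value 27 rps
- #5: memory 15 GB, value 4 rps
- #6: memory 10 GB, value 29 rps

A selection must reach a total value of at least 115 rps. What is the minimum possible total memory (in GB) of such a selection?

41

Subsets with value ≥ 115, sorted by total memory:
- #1+#2+#3+#6: memory 41, value 129
- #1+#3+#4+#6: memory 43, value 130
Minimum memory: 41 GB.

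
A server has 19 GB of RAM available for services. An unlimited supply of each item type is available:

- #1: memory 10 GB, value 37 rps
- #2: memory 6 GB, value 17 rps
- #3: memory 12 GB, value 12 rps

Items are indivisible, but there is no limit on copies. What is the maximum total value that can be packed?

Best value-per-unit is #1 at 37/10; filling with it alone gives 1×37 = 37.
Optimal mix: 1×#1 + 1×#2 → memory 16, value 54.

54 rps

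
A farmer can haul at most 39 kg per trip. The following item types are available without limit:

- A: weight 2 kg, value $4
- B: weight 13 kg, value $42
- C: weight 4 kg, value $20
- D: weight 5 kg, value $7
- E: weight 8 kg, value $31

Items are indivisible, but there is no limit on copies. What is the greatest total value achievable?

$184

Best value-per-unit is C at 20/4; filling with it alone gives 9×20 = 180.
Optimal mix: 1×A + 9×C → weight 38, value 184.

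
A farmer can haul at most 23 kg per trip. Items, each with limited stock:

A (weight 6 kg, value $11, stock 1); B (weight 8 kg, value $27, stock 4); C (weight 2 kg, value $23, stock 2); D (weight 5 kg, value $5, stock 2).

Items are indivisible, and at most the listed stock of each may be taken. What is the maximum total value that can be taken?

$100

Top feasible selections:
- 2×B + 2×C: weight 20, value 100
- 1×A + 1×B + 2×C + 1×D: weight 23, value 89
- 1×A + 1×B + 2×C: weight 18, value 84
- 1×B + 2×C + 2×D: weight 22, value 83
Best: $100.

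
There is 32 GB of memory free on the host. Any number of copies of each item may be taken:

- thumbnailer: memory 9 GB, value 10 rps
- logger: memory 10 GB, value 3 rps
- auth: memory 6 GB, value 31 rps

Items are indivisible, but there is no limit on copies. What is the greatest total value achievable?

Best value-per-unit is auth at 31/6, and filling with it alone uses memory 5×6=30. No mix of the others beats 5×31 = 155.

155 rps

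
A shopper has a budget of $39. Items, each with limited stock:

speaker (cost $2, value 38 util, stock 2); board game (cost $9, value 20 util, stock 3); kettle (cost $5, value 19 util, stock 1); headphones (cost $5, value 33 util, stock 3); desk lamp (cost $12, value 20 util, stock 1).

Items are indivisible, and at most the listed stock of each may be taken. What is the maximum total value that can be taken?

215 util

Top feasible selections:
- 2×speaker + 2×board game + 3×headphones: cost 37, value 215
- 2×speaker + 1×board game + 1×kettle + 3×headphones: cost 33, value 214
- 2×speaker + 1×kettle + 3×headphones + 1×desk lamp: cost 36, value 214
Best: 215 util.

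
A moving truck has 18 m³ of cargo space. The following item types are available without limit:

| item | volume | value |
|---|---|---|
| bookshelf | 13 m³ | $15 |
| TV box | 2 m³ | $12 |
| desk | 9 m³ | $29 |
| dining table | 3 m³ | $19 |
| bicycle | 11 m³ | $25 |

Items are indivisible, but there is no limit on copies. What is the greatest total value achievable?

Best value-per-unit is dining table at 19/3, and filling with it alone uses volume 6×3=18. No mix of the others beats 6×19 = 114.

$114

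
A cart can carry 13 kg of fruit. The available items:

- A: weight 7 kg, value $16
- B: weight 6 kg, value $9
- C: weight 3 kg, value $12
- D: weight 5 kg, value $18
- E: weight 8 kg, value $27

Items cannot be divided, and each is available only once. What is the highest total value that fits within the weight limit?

This is a 0/1 knapsack; check combinations near the capacity.
- D+E: weight 5+8=13, value 18+27=45
- C+E: weight 3+8=11, value 12+27=39
- A+D: weight 7+5=12, value 16+18=34
Best: $45.

$45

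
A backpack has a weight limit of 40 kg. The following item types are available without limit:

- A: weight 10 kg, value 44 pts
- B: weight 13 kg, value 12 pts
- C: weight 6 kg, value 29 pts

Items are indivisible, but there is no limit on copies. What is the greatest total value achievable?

Best value-per-unit is C at 29/6; filling with it alone gives 6×29 = 174.
Optimal mix: 1×A + 5×C → weight 40, value 189.

189 pts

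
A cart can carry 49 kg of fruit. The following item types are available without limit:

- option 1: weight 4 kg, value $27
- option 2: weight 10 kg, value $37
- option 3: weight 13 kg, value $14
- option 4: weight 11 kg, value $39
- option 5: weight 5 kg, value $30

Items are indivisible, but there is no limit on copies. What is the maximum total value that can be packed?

Best value-per-unit is option 1 at 27/4; filling with it alone gives 12×27 = 324.
Optimal mix: 11×option 1 + 1×option 5 → weight 49, value 327.

$327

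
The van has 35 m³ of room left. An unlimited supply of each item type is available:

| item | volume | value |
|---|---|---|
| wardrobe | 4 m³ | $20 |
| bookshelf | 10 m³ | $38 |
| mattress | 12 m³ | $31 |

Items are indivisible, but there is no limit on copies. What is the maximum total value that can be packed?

Best value-per-unit is wardrobe at 20/4, and filling with it alone uses volume 8×4=32. No mix of the others beats 8×20 = 160.

$160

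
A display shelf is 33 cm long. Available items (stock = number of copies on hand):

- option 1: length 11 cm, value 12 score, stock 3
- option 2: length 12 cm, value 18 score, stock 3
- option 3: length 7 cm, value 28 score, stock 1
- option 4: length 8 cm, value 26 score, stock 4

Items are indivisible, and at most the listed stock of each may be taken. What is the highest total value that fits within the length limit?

106 score

Top feasible selections:
- 1×option 3 + 3×option 4: length 31, value 106
- 4×option 4: length 32, value 104
Best: 106 score.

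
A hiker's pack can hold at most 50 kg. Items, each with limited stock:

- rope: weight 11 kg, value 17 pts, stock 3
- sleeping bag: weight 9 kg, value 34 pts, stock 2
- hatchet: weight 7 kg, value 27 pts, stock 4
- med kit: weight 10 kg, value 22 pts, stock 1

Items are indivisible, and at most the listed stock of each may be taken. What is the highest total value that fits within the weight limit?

Best selections within weight 50 and stock limits:
- 2×sleeping bag + 4×hatchet: weight 46, value 176
- 2×sleeping bag + 3×hatchet + 1×med kit: weight 49, value 171
- 1×rope + 2×sleeping bag + 3×hatchet: weight 50, value 166
- 1×sleeping bag + 4×hatchet + 1×med kit: weight 47, value 164
Best: 176 pts.

176 pts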